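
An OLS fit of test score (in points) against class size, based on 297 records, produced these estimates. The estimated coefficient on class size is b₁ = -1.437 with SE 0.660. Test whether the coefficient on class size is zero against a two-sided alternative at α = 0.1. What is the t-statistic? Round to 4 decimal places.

t = -2.1773

H₀: β₁ = 0 vs H₁: β₁ ≠ 0.
t = (b₁ − β₁⁰)/SE = -1.437 / 0.660 = -2.1773.
df = n − 2 = 297 − 2 = 295.
Two-sided p ≈ 0.0303, which is < 0.1, so reject H₀.
There is evidence that class size is associated with test score.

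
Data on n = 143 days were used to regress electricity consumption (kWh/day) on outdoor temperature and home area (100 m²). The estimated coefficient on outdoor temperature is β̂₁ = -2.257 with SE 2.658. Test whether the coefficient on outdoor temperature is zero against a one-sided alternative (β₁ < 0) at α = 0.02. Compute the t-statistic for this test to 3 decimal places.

H₀: β₁ = 0 vs H₁: β₁ < 0.
t = (β̂₁ − β₁⁰)/SE = -2.257 / 2.658 = -0.849.
df = n − k − 1 = 143 − 2 − 1 = 140.
One-sided p ≈ 0.1986, which is ≥ 0.02, so fail to reject H₀.
The data do not give significant evidence that the true slope on outdoor temperature is negative, holding the other predictors fixed.

t = -0.849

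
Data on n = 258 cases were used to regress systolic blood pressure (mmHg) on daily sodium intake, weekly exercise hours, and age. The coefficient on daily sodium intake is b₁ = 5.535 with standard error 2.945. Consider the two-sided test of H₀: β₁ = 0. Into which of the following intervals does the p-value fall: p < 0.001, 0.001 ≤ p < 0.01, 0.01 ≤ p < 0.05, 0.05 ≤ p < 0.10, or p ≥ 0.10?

0.05 ≤ p < 0.10

t = 5.535 / 2.945 = 1.879.
df = n − k − 1 = 258 − 3 − 1 = 254.
Two-sided p = 2·P(T_{254} > |t|) ≈ 0.0613.
So 0.05 ≤ p < 0.10.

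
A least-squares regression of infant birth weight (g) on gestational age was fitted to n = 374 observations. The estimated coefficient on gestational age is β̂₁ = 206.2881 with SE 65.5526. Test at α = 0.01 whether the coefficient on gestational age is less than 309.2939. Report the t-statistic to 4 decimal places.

H₀: β₁ = 309.2939 vs H₁: β₁ < 309.2939.
t = (β̂₁ − β₁⁰)/SE = (206.2881 − 309.2939) / 65.5526 = -1.5713.
df = n − 2 = 374 − 2 = 372.
One-sided p ≈ 0.0585, which is ≥ 0.01, so fail to reject H₀.
The data do not give significant evidence that the true slope on gestational age is below 309.2939 g per unit.

t = -1.5713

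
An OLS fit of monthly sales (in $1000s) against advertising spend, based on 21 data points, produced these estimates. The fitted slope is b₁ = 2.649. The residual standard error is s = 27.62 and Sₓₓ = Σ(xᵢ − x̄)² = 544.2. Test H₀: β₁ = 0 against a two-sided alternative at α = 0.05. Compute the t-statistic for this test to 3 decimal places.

t = 2.237

SE(b₁) = s/√Sₓₓ = 27.62/√544.2 = 1.18398.
t = 2.649 / 1.18398 = 2.237.
df = n − 2 = 19.
Two-sided p ≈ 0.0374, which is < 0.05, so reject H₀.
There is evidence that advertising spend is associated with monthly sales.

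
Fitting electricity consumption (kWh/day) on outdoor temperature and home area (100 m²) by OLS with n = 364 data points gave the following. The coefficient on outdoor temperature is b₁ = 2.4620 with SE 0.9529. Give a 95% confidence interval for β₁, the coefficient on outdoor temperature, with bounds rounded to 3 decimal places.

(0.588, 4.336)

df = n − k − 1 = 364 − 2 − 1 = 361.
t* = t_{0.025, 361} = 1.966557.
Margin = t* × SE = 1.966557 × 0.9529 = 1.87393.
CI: 2.4620 ± 1.87393 → (0.588, 4.336).
With 95% confidence, each one-unit increase in outdoor temperature is associated with a change of between 0.588 and 4.336 kWh/day in electricity consumption, holding the other predictors fixed.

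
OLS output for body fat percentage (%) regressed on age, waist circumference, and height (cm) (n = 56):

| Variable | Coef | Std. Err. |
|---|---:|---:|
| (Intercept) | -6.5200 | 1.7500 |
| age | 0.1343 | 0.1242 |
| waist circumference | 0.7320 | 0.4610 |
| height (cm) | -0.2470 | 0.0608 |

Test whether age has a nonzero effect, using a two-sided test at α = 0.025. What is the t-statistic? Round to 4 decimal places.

t = 1.0813

Read off: b = 0.1343, SE = 0.1242 for age.
H₀: β₁ = 0 vs H₁: β₁ ≠ 0.
t = 0.1343 / 0.1242 = 1.0813.
df = n − k − 1 = 56 − 3 − 1 = 52.
Two-sided p ≈ 0.2845, which is ≥ 0.025, so fail to reject H₀.
The data do not give significant evidence of an association between age and body fat percentage, after adjusting for the other predictors.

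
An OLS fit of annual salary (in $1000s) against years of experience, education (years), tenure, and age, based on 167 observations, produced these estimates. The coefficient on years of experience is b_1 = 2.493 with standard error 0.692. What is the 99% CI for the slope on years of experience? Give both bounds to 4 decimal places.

(0.6893, 4.2967)

df = n − k − 1 = 167 − 4 − 1 = 162.
t* = t_{0.005, 162} = 2.606518.
Margin = t* × SE = 2.606518 × 0.692 = 1.803710.
CI: 2.493 ± 1.803710 → (0.6893, 4.2967).
With 99% confidence, each one-unit increase in years of experience is associated with a change of between 0.6893 and 4.2967 $1000s in annual salary, holding the other predictors fixed.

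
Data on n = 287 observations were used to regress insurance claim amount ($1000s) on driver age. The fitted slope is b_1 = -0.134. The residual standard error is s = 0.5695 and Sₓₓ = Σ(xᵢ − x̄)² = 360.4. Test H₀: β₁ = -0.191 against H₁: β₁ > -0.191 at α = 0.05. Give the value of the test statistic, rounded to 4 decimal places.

SE(b_1) = s/√Sₓₓ = 0.5695/√360.4 = 0.0299986.
t = (-0.134 − (-0.191)) / 0.0299986 = 1.9001.
df = n − 2 = 285.
One-sided p ≈ 0.0292, which is < 0.05, so reject H₀.
There is evidence that the true slope on driver age exceeds -0.191 $1000s per unit.

t = 1.9001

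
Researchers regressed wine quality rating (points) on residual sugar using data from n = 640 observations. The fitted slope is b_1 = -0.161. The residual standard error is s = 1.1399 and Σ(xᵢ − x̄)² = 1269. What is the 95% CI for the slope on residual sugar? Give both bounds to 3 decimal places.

(-0.224, -0.098)

SE(b_1) = s/√Sₓₓ = 1.1399/√1269 = 0.031999.
df = n − 2 = 638.
t* = t_{0.025, 638} = 1.963689.
Margin = t* × SE = 1.963689 × 0.031999 = 0.06284.
CI: -0.161 ± 0.06284 → (-0.224, -0.098).
With 95% confidence, each one-unit increase in residual sugar is associated with a change of between -0.224 and -0.098 points in wine quality rating.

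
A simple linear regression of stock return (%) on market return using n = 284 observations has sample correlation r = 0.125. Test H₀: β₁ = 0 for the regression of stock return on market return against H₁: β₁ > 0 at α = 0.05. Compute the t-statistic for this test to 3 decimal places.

t = 2.116

t = r·√(n − 2)/√(1 − r²) = 0.125·√282/√0.984375 = 2.116.
df = n − 2 = 282.
One-sided p ≈ 0.0176, which is < 0.05, so reject H₀.
There is evidence of a linear association between market return and stock return.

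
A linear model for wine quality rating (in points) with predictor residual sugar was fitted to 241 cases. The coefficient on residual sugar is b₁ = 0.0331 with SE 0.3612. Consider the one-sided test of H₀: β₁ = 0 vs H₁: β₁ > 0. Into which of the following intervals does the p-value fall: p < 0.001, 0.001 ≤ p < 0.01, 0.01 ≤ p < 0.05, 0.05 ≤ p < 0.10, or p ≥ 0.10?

t = 0.0331 / 0.3612 = 0.092.
df = n − 2 = 241 − 2 = 239.
One-sided p = P(T_{239} > t) ≈ 0.4635.
So p ≥ 0.10.

p ≥ 0.10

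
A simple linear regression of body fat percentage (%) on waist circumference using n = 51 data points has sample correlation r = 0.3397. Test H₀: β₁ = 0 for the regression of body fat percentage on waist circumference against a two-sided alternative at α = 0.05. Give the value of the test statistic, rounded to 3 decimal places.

t = 2.528

t = r·√(n − 2)/√(1 − r²) = 0.3397·√49/√0.884604 = 2.528.
df = n − 2 = 49.
Two-sided p ≈ 0.0147, which is < 0.05, so reject H₀.
There is evidence of a linear association between waist circumference and body fat percentage.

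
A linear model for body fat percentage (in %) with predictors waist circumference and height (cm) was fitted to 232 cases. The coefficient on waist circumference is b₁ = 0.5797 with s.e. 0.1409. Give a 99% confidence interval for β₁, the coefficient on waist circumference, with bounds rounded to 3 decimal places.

(0.214, 0.946)

df = n − k − 1 = 232 − 2 − 1 = 229.
t* = t_{0.005, 229} = 2.597468.
Margin = t* × SE = 2.597468 × 0.1409 = 0.36598.
CI: 0.5797 ± 0.36598 → (0.214, 0.946).
With 99% confidence, each one-unit increase in waist circumference is associated with a change of between 0.214 and 0.946 % in body fat percentage, holding the other predictors fixed.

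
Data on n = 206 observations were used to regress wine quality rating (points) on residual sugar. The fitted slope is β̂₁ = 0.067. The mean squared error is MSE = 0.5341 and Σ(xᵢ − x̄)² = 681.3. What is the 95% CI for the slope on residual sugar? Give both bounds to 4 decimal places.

(0.0118, 0.1222)

SE(β̂₁) = √(MSE/Sₓₓ) = √(0.5341/681.3) = 0.027999.
df = n − 2 = 204.
t* = t_{0.025, 204} = 1.971661.
Margin = t* × SE = 1.971661 × 0.027999 = 0.055204.
CI: 0.067 ± 0.055204 → (0.0118, 0.1222).
With 95% confidence, each one-unit increase in residual sugar is associated with a change of between 0.0118 and 0.1222 points in wine quality rating.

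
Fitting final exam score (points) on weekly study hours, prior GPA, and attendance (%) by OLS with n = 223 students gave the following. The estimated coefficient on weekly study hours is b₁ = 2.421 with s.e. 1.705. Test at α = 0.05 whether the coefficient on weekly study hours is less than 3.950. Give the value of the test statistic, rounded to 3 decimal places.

H₀: β₁ = 3.950 vs H₁: β₁ < 3.950.
t = (b₁ − β₁⁰)/SE = (2.421 − 3.950) / 1.705 = -0.897.
df = n − k − 1 = 223 − 3 − 1 = 219.
One-sided p ≈ 0.1854, which is ≥ 0.05, so fail to reject H₀.
The data do not give significant evidence that the true slope on weekly study hours is below 3.950 points per unit, holding the other predictors fixed.

t = -0.897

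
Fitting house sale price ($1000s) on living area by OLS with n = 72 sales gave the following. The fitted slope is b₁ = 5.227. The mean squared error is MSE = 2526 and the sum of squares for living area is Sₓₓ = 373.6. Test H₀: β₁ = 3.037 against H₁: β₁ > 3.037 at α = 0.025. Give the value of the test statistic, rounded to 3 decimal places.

SE(b₁) = √(MSE/Sₓₓ) = √(2526/373.6) = 2.60024.
t = (5.227 − 3.037) / 2.60024 = 0.842.
df = n − 2 = 70.
One-sided p ≈ 0.2013, which is ≥ 0.025, so fail to reject H₀.
The data do not give significant evidence that the true slope on living area exceeds 3.037 $1000s per unit.

t = 0.842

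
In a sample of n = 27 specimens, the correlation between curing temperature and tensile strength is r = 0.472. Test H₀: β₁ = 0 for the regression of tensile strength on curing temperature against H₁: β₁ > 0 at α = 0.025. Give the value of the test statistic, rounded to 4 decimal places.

t = 2.6770

t = r·√(n − 2)/√(1 − r²) = 0.472·√25/√0.777216 = 2.6770.
df = n − 2 = 25.
One-sided p ≈ 0.0065, which is < 0.025, so reject H₀.
There is evidence of a linear association between curing temperature and tensile strength.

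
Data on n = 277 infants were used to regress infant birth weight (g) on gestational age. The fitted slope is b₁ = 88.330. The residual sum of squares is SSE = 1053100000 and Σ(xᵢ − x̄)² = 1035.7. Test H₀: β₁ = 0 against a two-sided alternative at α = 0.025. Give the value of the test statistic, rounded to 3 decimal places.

t = 1.453

MSE = SSE/(n − 2) = 1053100000/275 = 3.82945e+06.
SE(b₁) = √(MSE/Sₓₓ) = √(3.82945e+06/1035.7) = 60.8067.
t = 88.330 / 60.8067 = 1.453.
df = n − 2 = 275.
Two-sided p ≈ 0.1475, which is ≥ 0.025, so fail to reject H₀.
The data do not give significant evidence of an association between gestational age and infant birth weight.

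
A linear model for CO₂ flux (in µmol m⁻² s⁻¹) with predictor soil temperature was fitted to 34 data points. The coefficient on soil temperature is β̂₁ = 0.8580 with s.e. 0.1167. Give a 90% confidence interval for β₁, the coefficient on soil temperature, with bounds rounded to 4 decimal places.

df = n − 2 = 34 − 2 = 32.
t* = t_{0.05, 32} = 1.693889.
Margin = t* × SE = 1.693889 × 0.1167 = 0.197677.
CI: 0.8580 ± 0.197677 → (0.6603, 1.0557).
With 90% confidence, each one-unit increase in soil temperature is associated with a change of between 0.6603 and 1.0557 µmol m⁻² s⁻¹ in CO₂ flux.

(0.6603, 1.0557)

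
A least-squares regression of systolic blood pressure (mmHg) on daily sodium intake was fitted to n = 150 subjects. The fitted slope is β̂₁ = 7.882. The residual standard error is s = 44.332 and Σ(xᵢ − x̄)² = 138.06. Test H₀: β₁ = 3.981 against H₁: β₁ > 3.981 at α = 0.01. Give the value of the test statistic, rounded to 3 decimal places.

t = 1.034

SE(β̂₁) = s/√Sₓₓ = 44.332/√138.06 = 3.77297.
t = (7.882 − 3.981) / 3.77297 = 1.034.
df = n − 2 = 148.
One-sided p ≈ 0.1514, which is ≥ 0.01, so fail to reject H₀.
The data do not give significant evidence that the true slope on daily sodium intake exceeds 3.981 mmHg per unit.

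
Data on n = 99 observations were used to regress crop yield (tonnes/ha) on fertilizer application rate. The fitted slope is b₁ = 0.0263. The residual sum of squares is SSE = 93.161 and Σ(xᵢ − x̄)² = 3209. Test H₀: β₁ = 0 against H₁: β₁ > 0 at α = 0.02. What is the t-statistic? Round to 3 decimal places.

t = 1.520

MSE = SSE/(n − 2) = 93.161/97 = 0.960423.
SE(b₁) = √(MSE/Sₓₓ) = √(0.960423/3209) = 0.0173.
t = 0.0263 / 0.0173 = 1.520.
df = n − 2 = 97.
One-sided p ≈ 0.0659, which is ≥ 0.02, so fail to reject H₀.
The data do not give significant evidence that the true slope on fertilizer application rate is positive.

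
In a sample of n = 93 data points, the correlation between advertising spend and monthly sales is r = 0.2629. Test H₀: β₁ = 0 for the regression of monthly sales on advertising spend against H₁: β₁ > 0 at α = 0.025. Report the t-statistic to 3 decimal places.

t = 2.599

t = r·√(n − 2)/√(1 − r²) = 0.2629·√91/√0.930884 = 2.599.
df = n − 2 = 91.
One-sided p ≈ 0.0054, which is < 0.025, so reject H₀.
There is evidence of a linear association between advertising spend and monthly sales.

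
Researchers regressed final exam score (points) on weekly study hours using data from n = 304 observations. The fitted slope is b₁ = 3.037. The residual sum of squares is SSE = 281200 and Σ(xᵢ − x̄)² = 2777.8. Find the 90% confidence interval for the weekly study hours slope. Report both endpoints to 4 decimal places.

MSE = SSE/(n − 2) = 281200/302 = 931.126.
SE(b₁) = √(MSE/Sₓₓ) = √(931.126/2777.8) = 0.578967.
df = n − 2 = 302.
t* = t_{0.05, 302} = 1.649915.
Margin = t* × SE = 1.649915 × 0.578967 = 0.955246.
CI: 3.037 ± 0.955246 → (2.0818, 3.9922).
With 90% confidence, each one-unit increase in weekly study hours is associated with a change of between 2.0818 and 3.9922 points in final exam score.

(2.0818, 3.9922)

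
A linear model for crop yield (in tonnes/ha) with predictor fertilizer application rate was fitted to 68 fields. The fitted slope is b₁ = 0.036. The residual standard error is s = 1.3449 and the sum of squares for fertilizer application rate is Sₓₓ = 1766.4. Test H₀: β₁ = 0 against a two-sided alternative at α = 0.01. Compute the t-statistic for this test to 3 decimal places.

t = 1.125

SE(b₁) = s/√Sₓₓ = 1.3449/√1766.4 = 0.0319997.
t = 0.036 / 0.0319997 = 1.125.
df = n − 2 = 66.
Two-sided p ≈ 0.2647, which is ≥ 0.01, so fail to reject H₀.
The data do not give significant evidence of an association between fertilizer application rate and crop yield.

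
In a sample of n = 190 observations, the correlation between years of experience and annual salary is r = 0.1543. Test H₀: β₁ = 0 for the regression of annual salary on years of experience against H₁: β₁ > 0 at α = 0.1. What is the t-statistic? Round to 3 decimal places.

t = 2.141

t = r·√(n − 2)/√(1 − r²) = 0.1543·√188/√0.976192 = 2.141.
df = n − 2 = 188.
One-sided p ≈ 0.0168, which is < 0.1, so reject H₀.
There is evidence of a linear association between years of experience and annual salary.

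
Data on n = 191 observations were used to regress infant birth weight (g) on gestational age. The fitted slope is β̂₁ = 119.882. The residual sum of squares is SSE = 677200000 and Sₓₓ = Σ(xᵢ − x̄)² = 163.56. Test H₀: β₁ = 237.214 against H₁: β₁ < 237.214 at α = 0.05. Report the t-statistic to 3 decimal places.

MSE = SSE/(n − 2) = 677200000/189 = 3.58307e+06.
SE(β̂₁) = √(MSE/Sₓₓ) = √(3.58307e+06/163.56) = 148.009.
t = (119.882 − 237.214) / 148.009 = -0.793.
df = n − 2 = 189.
One-sided p ≈ 0.2145, which is ≥ 0.05, so fail to reject H₀.
The data do not give significant evidence that the true slope on gestational age is below 237.214 g per unit.

t = -0.793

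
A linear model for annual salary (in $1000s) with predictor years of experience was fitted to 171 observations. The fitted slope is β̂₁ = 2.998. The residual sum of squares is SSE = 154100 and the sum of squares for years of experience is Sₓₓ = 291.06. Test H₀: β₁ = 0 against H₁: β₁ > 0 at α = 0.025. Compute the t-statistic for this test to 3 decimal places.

MSE = SSE/(n − 2) = 154100/169 = 911.834.
SE(β̂₁) = √(MSE/Sₓₓ) = √(911.834/291.06) = 1.76997.
t = 2.998 / 1.76997 = 1.694.
df = n − 2 = 169.
One-sided p ≈ 0.0461, which is ≥ 0.025, so fail to reject H₀.
The data do not give significant evidence that the true slope on years of experience is positive.

t = 1.694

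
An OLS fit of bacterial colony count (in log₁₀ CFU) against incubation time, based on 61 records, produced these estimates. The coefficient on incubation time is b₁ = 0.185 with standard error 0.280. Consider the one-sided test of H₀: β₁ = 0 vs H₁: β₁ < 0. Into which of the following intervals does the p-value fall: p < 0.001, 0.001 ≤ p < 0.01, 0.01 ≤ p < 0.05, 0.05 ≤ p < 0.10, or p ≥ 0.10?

t = 0.185 / 0.280 = 0.661.
df = n − 2 = 61 − 2 = 59.
One-sided p = P(T_{59} < t) ≈ 0.7443.
So p ≥ 0.10.

p ≥ 0.10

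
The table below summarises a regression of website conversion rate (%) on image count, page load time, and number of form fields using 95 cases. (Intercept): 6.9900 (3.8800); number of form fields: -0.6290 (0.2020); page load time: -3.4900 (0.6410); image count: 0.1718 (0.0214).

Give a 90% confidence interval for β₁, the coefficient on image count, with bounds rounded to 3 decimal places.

Read off: b = 0.1718, SE = 0.0214 for image count.
df = n − k − 1 = 95 − 3 − 1 = 91.
t* = t_{0.05, 91} = 1.661771.
Margin = t* × SE = 1.661771 × 0.0214 = 0.03556.
CI: 0.1718 ± 0.03556 → (0.136, 0.207).

(0.136, 0.207)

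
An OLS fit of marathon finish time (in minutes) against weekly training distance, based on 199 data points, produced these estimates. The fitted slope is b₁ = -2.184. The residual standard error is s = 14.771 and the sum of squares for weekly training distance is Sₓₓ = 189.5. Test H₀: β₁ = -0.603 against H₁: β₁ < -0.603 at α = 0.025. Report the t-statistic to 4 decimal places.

SE(b₁) = s/√Sₓₓ = 14.771/√189.5 = 1.07301.
t = (-2.184 − (-0.603)) / 1.07301 = -1.4734.
df = n − 2 = 197.
One-sided p ≈ 0.0711, which is ≥ 0.025, so fail to reject H₀.
The data do not give significant evidence that the true slope on weekly training distance is below -0.603 minutes per unit.

t = -1.4734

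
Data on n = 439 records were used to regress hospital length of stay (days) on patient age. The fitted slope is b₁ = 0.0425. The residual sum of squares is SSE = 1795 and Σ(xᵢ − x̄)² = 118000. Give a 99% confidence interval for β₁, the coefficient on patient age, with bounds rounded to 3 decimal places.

MSE = SSE/(n − 2) = 1795/437 = 4.10755.
SE(b₁) = √(MSE/Sₓₓ) = √(4.10755/118000) = 0.00589998.
df = n − 2 = 437.
t* = t_{0.005, 437} = 2.587126.
Margin = t* × SE = 2.587126 × 0.00589998 = 0.01526.
CI: 0.0425 ± 0.01526 → (0.027, 0.058).
With 99% confidence, each one-unit increase in patient age is associated with a change of between 0.027 and 0.058 days in hospital length of stay.

(0.027, 0.058)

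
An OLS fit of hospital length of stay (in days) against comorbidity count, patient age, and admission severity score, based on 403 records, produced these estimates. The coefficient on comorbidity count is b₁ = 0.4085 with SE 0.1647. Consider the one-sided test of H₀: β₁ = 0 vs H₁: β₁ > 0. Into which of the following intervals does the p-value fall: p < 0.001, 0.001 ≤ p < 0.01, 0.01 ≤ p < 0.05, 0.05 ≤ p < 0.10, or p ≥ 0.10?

0.001 ≤ p < 0.01

t = 0.4085 / 0.1647 = 2.480.
df = n − k − 1 = 403 − 3 − 1 = 399.
One-sided p = P(T_{399} > t) ≈ 0.0068.
So 0.001 ≤ p < 0.01.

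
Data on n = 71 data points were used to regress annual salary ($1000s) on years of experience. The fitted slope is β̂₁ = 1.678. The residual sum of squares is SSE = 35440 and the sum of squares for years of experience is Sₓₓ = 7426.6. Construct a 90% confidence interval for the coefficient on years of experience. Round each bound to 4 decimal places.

MSE = SSE/(n − 2) = 35440/69 = 513.623.
SE(β̂₁) = √(MSE/Sₓₓ) = √(513.623/7426.6) = 0.262983.
df = n − 2 = 69.
t* = t_{0.05, 69} = 1.667239.
Margin = t* × SE = 1.667239 × 0.262983 = 0.438455.
CI: 1.678 ± 0.438455 → (1.2395, 2.1165).
With 90% confidence, each one-unit increase in years of experience is associated with a change of between 1.2395 and 2.1165 $1000s in annual salary.

(1.2395, 2.1165)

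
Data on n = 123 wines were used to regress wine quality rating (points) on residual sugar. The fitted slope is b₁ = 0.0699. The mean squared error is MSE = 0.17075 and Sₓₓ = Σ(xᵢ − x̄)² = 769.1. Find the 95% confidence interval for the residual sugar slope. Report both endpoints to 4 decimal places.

(0.0404, 0.0994)

SE(b₁) = √(MSE/Sₓₓ) = √(0.17075/769.1) = 0.0149001.
df = n − 2 = 121.
t* = t_{0.025, 121} = 1.979764.
Margin = t* × SE = 1.979764 × 0.0149001 = 0.029499.
CI: 0.0699 ± 0.029499 → (0.0404, 0.0994).
With 95% confidence, each one-unit increase in residual sugar is associated with a change of between 0.0404 and 0.0994 points in wine quality rating.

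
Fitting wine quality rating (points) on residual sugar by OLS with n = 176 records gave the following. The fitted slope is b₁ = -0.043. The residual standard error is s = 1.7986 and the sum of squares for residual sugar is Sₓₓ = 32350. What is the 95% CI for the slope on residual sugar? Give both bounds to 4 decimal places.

(-0.0627, -0.0233)

SE(b₁) = s/√Sₓₓ = 1.7986/√32350 = 0.00999994.
df = n − 2 = 174.
t* = t_{0.025, 174} = 1.973691.
Margin = t* × SE = 1.973691 × 0.00999994 = 0.019737.
CI: -0.043 ± 0.019737 → (-0.0627, -0.0233).
With 95% confidence, each one-unit increase in residual sugar is associated with a change of between -0.0627 and -0.0233 points in wine quality rating.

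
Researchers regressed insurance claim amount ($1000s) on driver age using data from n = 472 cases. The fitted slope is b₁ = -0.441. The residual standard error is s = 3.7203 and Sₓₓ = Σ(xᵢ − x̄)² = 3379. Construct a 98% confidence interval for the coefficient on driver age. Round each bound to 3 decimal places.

SE(b₁) = s/√Sₓₓ = 3.7203/√3379 = 0.0640006.
df = n − 2 = 470.
t* = t_{0.01, 470} = 2.334308.
Margin = t* × SE = 2.334308 × 0.0640006 = 0.14940.
CI: -0.441 ± 0.14940 → (-0.590, -0.292).
With 98% confidence, each one-unit increase in driver age is associated with a change of between -0.590 and -0.292 $1000s in insurance claim amount.

(-0.590, -0.292)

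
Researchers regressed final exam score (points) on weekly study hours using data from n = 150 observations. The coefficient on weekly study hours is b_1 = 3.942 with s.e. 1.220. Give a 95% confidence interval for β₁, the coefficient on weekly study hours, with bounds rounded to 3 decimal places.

df = n − 2 = 150 − 2 = 148.
t* = t_{0.025, 148} = 1.976122.
Margin = t* × SE = 1.976122 × 1.220 = 2.41087.
CI: 3.942 ± 2.41087 → (1.531, 6.353).
With 95% confidence, each one-unit increase in weekly study hours is associated with a change of between 1.531 and 6.353 points in final exam score.

(1.531, 6.353)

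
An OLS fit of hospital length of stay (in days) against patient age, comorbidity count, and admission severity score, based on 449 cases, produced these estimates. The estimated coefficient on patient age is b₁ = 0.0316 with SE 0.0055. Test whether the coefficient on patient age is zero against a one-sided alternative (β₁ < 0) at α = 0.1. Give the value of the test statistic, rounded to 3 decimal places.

t = 5.745

H₀: β₁ = 0 vs H₁: β₁ < 0.
t = (b₁ − β₁⁰)/SE = 0.0316 / 0.0055 = 5.745.
df = n − k − 1 = 449 − 3 − 1 = 445.
One-sided p ≈ 1.0000, which is ≥ 0.1, so fail to reject H₀.
The data do not give significant evidence that the true slope on patient age is negative, holding the other predictors fixed.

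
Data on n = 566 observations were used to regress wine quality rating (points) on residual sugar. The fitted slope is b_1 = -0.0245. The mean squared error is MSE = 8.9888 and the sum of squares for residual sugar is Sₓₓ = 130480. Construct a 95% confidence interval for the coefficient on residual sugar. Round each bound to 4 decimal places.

SE(b_1) = √(MSE/Sₓₓ) = √(8.9888/130480) = 0.00830002.
df = n − 2 = 564.
t* = t_{0.025, 564} = 1.964179.
Margin = t* × SE = 1.964179 × 0.00830002 = 0.016303.
CI: -0.0245 ± 0.016303 → (-0.0408, -0.0082).
With 95% confidence, each one-unit increase in residual sugar is associated with a change of between -0.0408 and -0.0082 points in wine quality rating.

(-0.0408, -0.0082)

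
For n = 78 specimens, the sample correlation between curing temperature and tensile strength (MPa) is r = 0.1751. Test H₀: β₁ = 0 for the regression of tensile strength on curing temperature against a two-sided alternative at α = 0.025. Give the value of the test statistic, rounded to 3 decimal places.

t = r·√(n − 2)/√(1 − r²) = 0.1751·√76/√0.96934 = 1.550.
df = n − 2 = 76.
Two-sided p ≈ 0.1252, which is ≥ 0.025, so fail to reject H₀.
The data do not give significant evidence of a linear association between curing temperature and tensile strength.

t = 1.550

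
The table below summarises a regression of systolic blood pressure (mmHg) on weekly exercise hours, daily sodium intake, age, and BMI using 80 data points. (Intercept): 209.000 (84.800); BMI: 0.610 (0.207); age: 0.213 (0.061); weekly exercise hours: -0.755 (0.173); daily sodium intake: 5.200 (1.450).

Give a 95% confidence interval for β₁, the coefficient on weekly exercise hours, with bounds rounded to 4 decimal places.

Read off: b = -0.755, SE = 0.173 for weekly exercise hours.
df = n − k − 1 = 80 − 4 − 1 = 75.
t* = t_{0.025, 75} = 1.992102.
Margin = t* × SE = 1.992102 × 0.173 = 0.344634.
CI: -0.755 ± 0.344634 → (-1.0996, -0.4104).

(-1.0996, -0.4104)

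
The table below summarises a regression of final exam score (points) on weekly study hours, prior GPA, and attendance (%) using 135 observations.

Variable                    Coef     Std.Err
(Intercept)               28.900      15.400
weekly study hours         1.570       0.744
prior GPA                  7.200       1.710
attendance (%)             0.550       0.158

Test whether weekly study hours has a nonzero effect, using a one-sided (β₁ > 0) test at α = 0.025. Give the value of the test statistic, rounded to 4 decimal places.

t = 2.1102

Read off: b = 1.570, SE = 0.744 for weekly study hours.
H₀: β₁ = 0 vs H₁: β₁ > 0.
t = 1.570 / 0.744 = 2.1102.
df = n − k − 1 = 135 − 3 − 1 = 131.
One-sided p ≈ 0.0184, which is < 0.025, so reject H₀.
There is evidence that the true slope on weekly study hours is positive, holding the other predictors fixed.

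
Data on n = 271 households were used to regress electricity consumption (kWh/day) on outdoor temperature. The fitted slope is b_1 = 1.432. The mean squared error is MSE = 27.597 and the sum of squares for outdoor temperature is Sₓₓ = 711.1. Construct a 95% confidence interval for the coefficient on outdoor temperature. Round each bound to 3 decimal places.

(1.044, 1.820)

SE(b_1) = √(MSE/Sₓₓ) = √(27.597/711.1) = 0.197.
df = n − 2 = 269.
t* = t_{0.025, 269} = 1.968822.
Margin = t* × SE = 1.968822 × 0.197 = 0.38786.
CI: 1.432 ± 0.38786 → (1.044, 1.820).
With 95% confidence, each one-unit increase in outdoor temperature is associated with a change of between 1.044 and 1.820 kWh/day in electricity consumption.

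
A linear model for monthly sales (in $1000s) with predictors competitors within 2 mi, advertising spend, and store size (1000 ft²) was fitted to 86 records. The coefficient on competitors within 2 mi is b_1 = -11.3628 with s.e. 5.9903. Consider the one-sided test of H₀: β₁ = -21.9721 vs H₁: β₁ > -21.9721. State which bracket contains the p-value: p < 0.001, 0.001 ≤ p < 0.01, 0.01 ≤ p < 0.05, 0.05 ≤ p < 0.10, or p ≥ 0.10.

t = (-11.3628 − (-21.9721)) / 5.9903 = 1.771.
df = n − k − 1 = 86 − 3 − 1 = 82.
One-sided p = P(T_{82} > t) ≈ 0.0401.
So 0.01 ≤ p < 0.05.

0.01 ≤ p < 0.05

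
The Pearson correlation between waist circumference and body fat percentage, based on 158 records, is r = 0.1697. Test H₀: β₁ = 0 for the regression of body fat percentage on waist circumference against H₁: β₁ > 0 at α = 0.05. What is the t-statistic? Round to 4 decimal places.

t = 2.1507

t = r·√(n − 2)/√(1 − r²) = 0.1697·√156/√0.971202 = 2.1507.
df = n − 2 = 156.
One-sided p ≈ 0.0165, which is < 0.05, so reject H₀.
There is evidence of a linear association between waist circumference and body fat percentage.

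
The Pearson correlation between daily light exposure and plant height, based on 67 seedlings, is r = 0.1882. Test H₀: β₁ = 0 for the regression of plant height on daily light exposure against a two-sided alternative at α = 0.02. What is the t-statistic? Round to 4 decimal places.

t = 1.5449

t = r·√(n − 2)/√(1 − r²) = 0.1882·√65/√0.964581 = 1.5449.
df = n − 2 = 65.
Two-sided p ≈ 0.1272, which is ≥ 0.02, so fail to reject H₀.
The data do not give significant evidence of a linear association between daily light exposure and plant height.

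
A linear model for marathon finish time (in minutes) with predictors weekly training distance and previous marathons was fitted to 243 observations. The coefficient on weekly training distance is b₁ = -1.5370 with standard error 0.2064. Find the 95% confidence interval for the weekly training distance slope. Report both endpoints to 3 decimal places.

(-1.944, -1.130)

df = n − k − 1 = 243 − 2 − 1 = 240.
t* = t_{0.025, 240} = 1.969898.
Margin = t* × SE = 1.969898 × 0.2064 = 0.40659.
CI: -1.5370 ± 0.40659 → (-1.944, -1.130).
With 95% confidence, each one-unit increase in weekly training distance is associated with a change of between -1.944 and -1.130 minutes in marathon finish time, holding the other predictors fixed.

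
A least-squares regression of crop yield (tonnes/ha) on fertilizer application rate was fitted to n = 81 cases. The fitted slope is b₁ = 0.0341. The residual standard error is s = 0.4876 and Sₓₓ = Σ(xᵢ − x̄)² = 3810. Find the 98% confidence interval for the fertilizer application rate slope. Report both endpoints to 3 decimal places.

(0.015, 0.053)

SE(b₁) = s/√Sₓₓ = 0.4876/√3810 = 0.00789953.
df = n − 2 = 79.
t* = t_{0.01, 79} = 2.374482.
Margin = t* × SE = 2.374482 × 0.00789953 = 0.01876.
CI: 0.0341 ± 0.01876 → (0.015, 0.053).
With 98% confidence, each one-unit increase in fertilizer application rate is associated with a change of between 0.015 and 0.053 tonnes/ha in crop yield.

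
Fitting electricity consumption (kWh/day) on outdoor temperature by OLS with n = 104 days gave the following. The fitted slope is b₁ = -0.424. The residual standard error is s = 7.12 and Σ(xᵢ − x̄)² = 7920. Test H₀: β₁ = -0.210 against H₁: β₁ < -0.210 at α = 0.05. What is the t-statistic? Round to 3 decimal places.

t = -2.675

SE(b₁) = s/√Sₓₓ = 7.12/√7920 = 0.0800051.
t = (-0.424 − (-0.210)) / 0.0800051 = -2.675.
df = n − 2 = 102.
One-sided p ≈ 0.0044, which is < 0.05, so reject H₀.
There is evidence that the true slope on outdoor temperature is below -0.210 kWh/day per unit.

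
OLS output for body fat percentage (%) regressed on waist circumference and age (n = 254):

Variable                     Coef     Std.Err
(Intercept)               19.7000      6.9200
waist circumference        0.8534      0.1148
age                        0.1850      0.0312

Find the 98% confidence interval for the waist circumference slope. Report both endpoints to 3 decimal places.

Read off: b = 0.8534, SE = 0.1148 for waist circumference.
df = n − k − 1 = 254 − 2 − 1 = 251.
t* = t_{0.01, 251} = 2.341296.
Margin = t* × SE = 2.341296 × 0.1148 = 0.26878.
CI: 0.8534 ± 0.26878 → (0.585, 1.122).

(0.585, 1.122)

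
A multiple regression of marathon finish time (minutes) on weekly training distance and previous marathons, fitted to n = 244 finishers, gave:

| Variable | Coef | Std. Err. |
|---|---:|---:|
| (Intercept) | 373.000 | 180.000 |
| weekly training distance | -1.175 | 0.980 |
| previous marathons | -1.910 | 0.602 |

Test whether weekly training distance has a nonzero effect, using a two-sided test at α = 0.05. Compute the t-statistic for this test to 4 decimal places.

Read off: b = -1.175, SE = 0.980 for weekly training distance.
H₀: β₁ = 0 vs H₁: β₁ ≠ 0.
t = -1.175 / 0.980 = -1.1990.
df = n − k − 1 = 244 − 2 − 1 = 241.
Two-sided p ≈ 0.2317, which is ≥ 0.05, so fail to reject H₀.
The data do not give significant evidence of an association between weekly training distance and marathon finish time, after adjusting for the other predictors.

t = -1.1990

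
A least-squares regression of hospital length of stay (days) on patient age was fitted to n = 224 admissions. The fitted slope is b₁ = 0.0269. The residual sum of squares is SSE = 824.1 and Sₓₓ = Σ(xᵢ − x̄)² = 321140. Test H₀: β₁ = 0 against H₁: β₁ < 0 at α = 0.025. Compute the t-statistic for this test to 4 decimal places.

t = 7.9120

MSE = SSE/(n − 2) = 824.1/222 = 3.71216.
SE(b₁) = √(MSE/Sₓₓ) = √(3.71216/321140) = 0.0033999.
t = 0.0269 / 0.0033999 = 7.9120.
df = n − 2 = 222.
One-sided p ≈ 1.0000, which is ≥ 0.025, so fail to reject H₀.
The data do not give significant evidence that the true slope on patient age is negative.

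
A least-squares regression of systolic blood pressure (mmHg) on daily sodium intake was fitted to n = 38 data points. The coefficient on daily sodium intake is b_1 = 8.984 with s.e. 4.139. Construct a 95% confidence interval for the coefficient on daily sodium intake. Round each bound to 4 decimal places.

(0.5897, 17.3783)

df = n − 2 = 38 − 2 = 36.
t* = t_{0.025, 36} = 2.028094.
Margin = t* × SE = 2.028094 × 4.139 = 8.394281.
CI: 8.984 ± 8.394281 → (0.5897, 17.3783).
With 95% confidence, each one-unit increase in daily sodium intake is associated with a change of between 0.5897 and 17.3783 mmHg in systolic blood pressure.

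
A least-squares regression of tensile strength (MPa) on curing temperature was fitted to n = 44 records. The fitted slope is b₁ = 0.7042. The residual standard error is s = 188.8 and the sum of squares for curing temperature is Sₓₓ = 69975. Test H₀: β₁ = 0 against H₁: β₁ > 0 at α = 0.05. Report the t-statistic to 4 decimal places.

SE(b₁) = s/√Sₓₓ = 188.8/√69975 = 0.713724.
t = 0.7042 / 0.713724 = 0.9867.
df = n − 2 = 42.
One-sided p ≈ 0.1647, which is ≥ 0.05, so fail to reject H₀.
The data do not give significant evidence that the true slope on curing temperature is positive.

t = 0.9867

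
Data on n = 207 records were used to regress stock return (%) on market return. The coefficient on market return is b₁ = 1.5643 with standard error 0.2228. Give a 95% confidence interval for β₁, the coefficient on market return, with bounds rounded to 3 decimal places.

(1.125, 2.004)

df = n − 2 = 207 − 2 = 205.
t* = t_{0.025, 205} = 1.971603.
Margin = t* × SE = 1.971603 × 0.2228 = 0.43927.
CI: 1.5643 ± 0.43927 → (1.125, 2.004).
With 95% confidence, each one-unit increase in market return is associated with a change of between 1.125 and 2.004 % in stock return.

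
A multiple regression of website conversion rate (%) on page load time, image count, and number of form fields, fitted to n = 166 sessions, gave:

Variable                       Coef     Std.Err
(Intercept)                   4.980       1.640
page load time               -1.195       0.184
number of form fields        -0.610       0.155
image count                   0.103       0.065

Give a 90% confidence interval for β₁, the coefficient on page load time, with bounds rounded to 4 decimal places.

(-1.4994, -0.8906)

Read off: b = -1.195, SE = 0.184 for page load time.
df = n − k − 1 = 166 − 3 − 1 = 162.
t* = t_{0.05, 162} = 1.654314.
Margin = t* × SE = 1.654314 × 0.184 = 0.304394.
CI: -1.195 ± 0.304394 → (-1.4994, -0.8906).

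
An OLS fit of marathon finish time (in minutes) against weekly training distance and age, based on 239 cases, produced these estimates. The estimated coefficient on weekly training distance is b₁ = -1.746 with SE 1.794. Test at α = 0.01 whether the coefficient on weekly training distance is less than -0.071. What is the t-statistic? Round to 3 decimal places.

t = -0.934

H₀: β₁ = -0.071 vs H₁: β₁ < -0.071.
t = (b₁ − β₁⁰)/SE = (-1.746 − (-0.071)) / 1.794 = -0.934.
df = n − k − 1 = 239 − 2 − 1 = 236.
One-sided p ≈ 0.1757, which is ≥ 0.01, so fail to reject H₀.
The data do not give significant evidence that the true slope on weekly training distance is below -0.071 minutes per unit, holding the other predictors fixed.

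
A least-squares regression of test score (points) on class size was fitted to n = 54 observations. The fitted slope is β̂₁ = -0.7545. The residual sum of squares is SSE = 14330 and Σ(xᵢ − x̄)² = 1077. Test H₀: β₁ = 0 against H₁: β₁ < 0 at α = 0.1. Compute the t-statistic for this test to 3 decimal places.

t = -1.492

MSE = SSE/(n − 2) = 14330/52 = 275.577.
SE(β̂₁) = √(MSE/Sₓₓ) = √(275.577/1077) = 0.50584.
t = -0.7545 / 0.50584 = -1.492.
df = n − 2 = 52.
One-sided p ≈ 0.0709, which is < 0.1, so reject H₀.
There is evidence that the true slope on class size is negative.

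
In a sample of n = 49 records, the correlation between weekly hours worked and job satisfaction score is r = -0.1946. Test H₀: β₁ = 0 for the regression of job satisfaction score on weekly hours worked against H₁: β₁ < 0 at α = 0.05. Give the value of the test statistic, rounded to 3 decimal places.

t = r·√(n − 2)/√(1 − r²) = -0.1946·√47/√0.962131 = -1.360.
df = n − 2 = 47.
One-sided p ≈ 0.0901, which is ≥ 0.05, so fail to reject H₀.
The data do not give significant evidence of a linear association between weekly hours worked and job satisfaction score.

t = -1.360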